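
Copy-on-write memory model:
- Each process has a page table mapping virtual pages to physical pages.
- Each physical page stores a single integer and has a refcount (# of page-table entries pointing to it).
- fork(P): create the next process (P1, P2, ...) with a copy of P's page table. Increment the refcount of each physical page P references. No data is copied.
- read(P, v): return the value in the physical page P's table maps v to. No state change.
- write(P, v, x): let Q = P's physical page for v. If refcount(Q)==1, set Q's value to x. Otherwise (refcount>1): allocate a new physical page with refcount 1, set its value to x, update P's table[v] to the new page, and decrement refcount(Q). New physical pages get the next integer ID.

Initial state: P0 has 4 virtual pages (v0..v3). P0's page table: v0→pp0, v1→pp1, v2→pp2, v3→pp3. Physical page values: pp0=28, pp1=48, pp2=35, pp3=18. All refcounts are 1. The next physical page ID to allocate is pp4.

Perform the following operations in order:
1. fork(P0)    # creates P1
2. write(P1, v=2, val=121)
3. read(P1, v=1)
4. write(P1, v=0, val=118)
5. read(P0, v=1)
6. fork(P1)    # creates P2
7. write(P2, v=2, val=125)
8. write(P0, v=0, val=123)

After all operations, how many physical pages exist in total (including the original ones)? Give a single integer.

Answer: 7

Derivation:
Op 1: fork(P0) -> P1. 4 ppages; refcounts: pp0:2 pp1:2 pp2:2 pp3:2
Op 2: write(P1, v2, 121). refcount(pp2)=2>1 -> COPY to pp4. 5 ppages; refcounts: pp0:2 pp1:2 pp2:1 pp3:2 pp4:1
Op 3: read(P1, v1) -> 48. No state change.
Op 4: write(P1, v0, 118). refcount(pp0)=2>1 -> COPY to pp5. 6 ppages; refcounts: pp0:1 pp1:2 pp2:1 pp3:2 pp4:1 pp5:1
Op 5: read(P0, v1) -> 48. No state change.
Op 6: fork(P1) -> P2. 6 ppages; refcounts: pp0:1 pp1:3 pp2:1 pp3:3 pp4:2 pp5:2
Op 7: write(P2, v2, 125). refcount(pp4)=2>1 -> COPY to pp6. 7 ppages; refcounts: pp0:1 pp1:3 pp2:1 pp3:3 pp4:1 pp5:2 pp6:1
Op 8: write(P0, v0, 123). refcount(pp0)=1 -> write in place. 7 ppages; refcounts: pp0:1 pp1:3 pp2:1 pp3:3 pp4:1 pp5:2 pp6:1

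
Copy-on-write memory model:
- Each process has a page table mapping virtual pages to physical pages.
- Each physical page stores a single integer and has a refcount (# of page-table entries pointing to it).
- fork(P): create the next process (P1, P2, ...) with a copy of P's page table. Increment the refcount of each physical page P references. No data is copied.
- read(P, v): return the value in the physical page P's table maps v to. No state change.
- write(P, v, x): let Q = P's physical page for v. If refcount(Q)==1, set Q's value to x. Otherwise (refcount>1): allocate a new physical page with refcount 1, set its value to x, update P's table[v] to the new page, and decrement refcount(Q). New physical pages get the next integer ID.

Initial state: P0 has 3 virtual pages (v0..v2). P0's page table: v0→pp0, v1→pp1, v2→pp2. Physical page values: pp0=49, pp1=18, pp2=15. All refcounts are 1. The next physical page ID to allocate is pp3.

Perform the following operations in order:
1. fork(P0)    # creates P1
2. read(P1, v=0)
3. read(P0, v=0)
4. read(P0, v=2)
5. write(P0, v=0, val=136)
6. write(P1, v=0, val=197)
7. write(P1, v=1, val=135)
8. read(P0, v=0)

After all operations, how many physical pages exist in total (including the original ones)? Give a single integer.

Op 1: fork(P0) -> P1. 3 ppages; refcounts: pp0:2 pp1:2 pp2:2
Op 2: read(P1, v0) -> 49. No state change.
Op 3: read(P0, v0) -> 49. No state change.
Op 4: read(P0, v2) -> 15. No state change.
Op 5: write(P0, v0, 136). refcount(pp0)=2>1 -> COPY to pp3. 4 ppages; refcounts: pp0:1 pp1:2 pp2:2 pp3:1
Op 6: write(P1, v0, 197). refcount(pp0)=1 -> write in place. 4 ppages; refcounts: pp0:1 pp1:2 pp2:2 pp3:1
Op 7: write(P1, v1, 135). refcount(pp1)=2>1 -> COPY to pp4. 5 ppages; refcounts: pp0:1 pp1:1 pp2:2 pp3:1 pp4:1
Op 8: read(P0, v0) -> 136. No state change.

Answer: 5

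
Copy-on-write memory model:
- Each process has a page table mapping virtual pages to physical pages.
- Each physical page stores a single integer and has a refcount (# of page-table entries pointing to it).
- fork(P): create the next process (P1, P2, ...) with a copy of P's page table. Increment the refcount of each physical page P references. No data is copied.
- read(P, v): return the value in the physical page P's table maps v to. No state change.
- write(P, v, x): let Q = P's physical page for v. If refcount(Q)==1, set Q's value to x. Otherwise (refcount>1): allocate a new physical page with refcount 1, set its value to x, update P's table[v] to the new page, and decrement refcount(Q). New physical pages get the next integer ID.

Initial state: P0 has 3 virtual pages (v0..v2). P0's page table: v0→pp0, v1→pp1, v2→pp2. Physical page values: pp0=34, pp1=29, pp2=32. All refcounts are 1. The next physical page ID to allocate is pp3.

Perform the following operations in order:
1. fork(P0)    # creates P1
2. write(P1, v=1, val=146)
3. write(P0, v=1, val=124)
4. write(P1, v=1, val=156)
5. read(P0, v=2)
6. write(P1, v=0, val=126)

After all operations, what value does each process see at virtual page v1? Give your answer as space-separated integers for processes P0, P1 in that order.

Op 1: fork(P0) -> P1. 3 ppages; refcounts: pp0:2 pp1:2 pp2:2
Op 2: write(P1, v1, 146). refcount(pp1)=2>1 -> COPY to pp3. 4 ppages; refcounts: pp0:2 pp1:1 pp2:2 pp3:1
Op 3: write(P0, v1, 124). refcount(pp1)=1 -> write in place. 4 ppages; refcounts: pp0:2 pp1:1 pp2:2 pp3:1
Op 4: write(P1, v1, 156). refcount(pp3)=1 -> write in place. 4 ppages; refcounts: pp0:2 pp1:1 pp2:2 pp3:1
Op 5: read(P0, v2) -> 32. No state change.
Op 6: write(P1, v0, 126). refcount(pp0)=2>1 -> COPY to pp4. 5 ppages; refcounts: pp0:1 pp1:1 pp2:2 pp3:1 pp4:1
P0: v1 -> pp1 = 124
P1: v1 -> pp3 = 156

Answer: 124 156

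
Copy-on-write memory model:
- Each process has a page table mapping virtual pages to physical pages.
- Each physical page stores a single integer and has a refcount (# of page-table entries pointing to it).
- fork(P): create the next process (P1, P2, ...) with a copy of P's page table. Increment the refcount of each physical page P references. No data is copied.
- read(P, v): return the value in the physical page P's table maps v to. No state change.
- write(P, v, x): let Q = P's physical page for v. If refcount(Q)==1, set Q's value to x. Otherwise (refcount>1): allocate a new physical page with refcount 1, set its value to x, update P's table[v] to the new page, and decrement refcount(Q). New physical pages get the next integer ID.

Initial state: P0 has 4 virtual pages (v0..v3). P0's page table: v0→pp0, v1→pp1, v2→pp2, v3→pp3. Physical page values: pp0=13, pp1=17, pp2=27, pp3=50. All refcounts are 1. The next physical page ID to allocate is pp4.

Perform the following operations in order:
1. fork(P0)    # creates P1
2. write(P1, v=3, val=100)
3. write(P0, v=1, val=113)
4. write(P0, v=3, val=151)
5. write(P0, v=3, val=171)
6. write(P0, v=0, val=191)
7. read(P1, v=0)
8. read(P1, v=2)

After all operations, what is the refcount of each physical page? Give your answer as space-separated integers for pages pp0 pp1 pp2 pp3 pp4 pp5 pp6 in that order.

Op 1: fork(P0) -> P1. 4 ppages; refcounts: pp0:2 pp1:2 pp2:2 pp3:2
Op 2: write(P1, v3, 100). refcount(pp3)=2>1 -> COPY to pp4. 5 ppages; refcounts: pp0:2 pp1:2 pp2:2 pp3:1 pp4:1
Op 3: write(P0, v1, 113). refcount(pp1)=2>1 -> COPY to pp5. 6 ppages; refcounts: pp0:2 pp1:1 pp2:2 pp3:1 pp4:1 pp5:1
Op 4: write(P0, v3, 151). refcount(pp3)=1 -> write in place. 6 ppages; refcounts: pp0:2 pp1:1 pp2:2 pp3:1 pp4:1 pp5:1
Op 5: write(P0, v3, 171). refcount(pp3)=1 -> write in place. 6 ppages; refcounts: pp0:2 pp1:1 pp2:2 pp3:1 pp4:1 pp5:1
Op 6: write(P0, v0, 191). refcount(pp0)=2>1 -> COPY to pp6. 7 ppages; refcounts: pp0:1 pp1:1 pp2:2 pp3:1 pp4:1 pp5:1 pp6:1
Op 7: read(P1, v0) -> 13. No state change.
Op 8: read(P1, v2) -> 27. No state change.

Answer: 1 1 2 1 1 1 1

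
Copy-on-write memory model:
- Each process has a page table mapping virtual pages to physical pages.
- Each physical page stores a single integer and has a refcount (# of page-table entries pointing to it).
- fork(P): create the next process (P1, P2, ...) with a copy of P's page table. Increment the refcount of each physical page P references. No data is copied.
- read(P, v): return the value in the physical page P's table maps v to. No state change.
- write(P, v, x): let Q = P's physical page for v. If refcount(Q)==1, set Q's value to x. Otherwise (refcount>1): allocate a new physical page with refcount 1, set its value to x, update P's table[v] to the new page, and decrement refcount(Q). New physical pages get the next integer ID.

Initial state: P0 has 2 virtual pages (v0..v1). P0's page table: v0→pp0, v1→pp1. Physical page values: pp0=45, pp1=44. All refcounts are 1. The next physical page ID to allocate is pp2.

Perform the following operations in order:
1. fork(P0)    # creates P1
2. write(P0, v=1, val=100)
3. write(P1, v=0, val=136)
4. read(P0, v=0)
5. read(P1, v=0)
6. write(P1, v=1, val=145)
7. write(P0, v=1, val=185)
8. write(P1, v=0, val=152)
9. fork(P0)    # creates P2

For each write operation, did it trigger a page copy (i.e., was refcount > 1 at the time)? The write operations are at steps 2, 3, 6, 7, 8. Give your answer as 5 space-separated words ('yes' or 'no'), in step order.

Op 1: fork(P0) -> P1. 2 ppages; refcounts: pp0:2 pp1:2
Op 2: write(P0, v1, 100). refcount(pp1)=2>1 -> COPY to pp2. 3 ppages; refcounts: pp0:2 pp1:1 pp2:1
Op 3: write(P1, v0, 136). refcount(pp0)=2>1 -> COPY to pp3. 4 ppages; refcounts: pp0:1 pp1:1 pp2:1 pp3:1
Op 4: read(P0, v0) -> 45. No state change.
Op 5: read(P1, v0) -> 136. No state change.
Op 6: write(P1, v1, 145). refcount(pp1)=1 -> write in place. 4 ppages; refcounts: pp0:1 pp1:1 pp2:1 pp3:1
Op 7: write(P0, v1, 185). refcount(pp2)=1 -> write in place. 4 ppages; refcounts: pp0:1 pp1:1 pp2:1 pp3:1
Op 8: write(P1, v0, 152). refcount(pp3)=1 -> write in place. 4 ppages; refcounts: pp0:1 pp1:1 pp2:1 pp3:1
Op 9: fork(P0) -> P2. 4 ppages; refcounts: pp0:2 pp1:1 pp2:2 pp3:1

yes yes no no no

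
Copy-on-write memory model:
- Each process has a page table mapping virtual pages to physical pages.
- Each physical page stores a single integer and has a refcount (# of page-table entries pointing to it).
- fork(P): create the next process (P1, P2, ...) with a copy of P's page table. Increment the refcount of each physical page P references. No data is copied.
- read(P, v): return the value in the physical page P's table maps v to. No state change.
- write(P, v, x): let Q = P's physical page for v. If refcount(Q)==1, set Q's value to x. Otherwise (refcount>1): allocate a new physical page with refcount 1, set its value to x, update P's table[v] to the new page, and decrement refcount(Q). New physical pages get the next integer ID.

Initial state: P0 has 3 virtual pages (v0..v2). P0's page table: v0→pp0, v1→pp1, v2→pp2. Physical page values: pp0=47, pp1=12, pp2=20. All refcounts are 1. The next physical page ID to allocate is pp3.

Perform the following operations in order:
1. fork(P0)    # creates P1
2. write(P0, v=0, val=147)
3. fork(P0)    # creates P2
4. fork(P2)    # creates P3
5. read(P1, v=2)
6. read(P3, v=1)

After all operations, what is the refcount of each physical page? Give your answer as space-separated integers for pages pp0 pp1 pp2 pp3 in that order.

Op 1: fork(P0) -> P1. 3 ppages; refcounts: pp0:2 pp1:2 pp2:2
Op 2: write(P0, v0, 147). refcount(pp0)=2>1 -> COPY to pp3. 4 ppages; refcounts: pp0:1 pp1:2 pp2:2 pp3:1
Op 3: fork(P0) -> P2. 4 ppages; refcounts: pp0:1 pp1:3 pp2:3 pp3:2
Op 4: fork(P2) -> P3. 4 ppages; refcounts: pp0:1 pp1:4 pp2:4 pp3:3
Op 5: read(P1, v2) -> 20. No state change.
Op 6: read(P3, v1) -> 12. No state change.

Answer: 1 4 4 3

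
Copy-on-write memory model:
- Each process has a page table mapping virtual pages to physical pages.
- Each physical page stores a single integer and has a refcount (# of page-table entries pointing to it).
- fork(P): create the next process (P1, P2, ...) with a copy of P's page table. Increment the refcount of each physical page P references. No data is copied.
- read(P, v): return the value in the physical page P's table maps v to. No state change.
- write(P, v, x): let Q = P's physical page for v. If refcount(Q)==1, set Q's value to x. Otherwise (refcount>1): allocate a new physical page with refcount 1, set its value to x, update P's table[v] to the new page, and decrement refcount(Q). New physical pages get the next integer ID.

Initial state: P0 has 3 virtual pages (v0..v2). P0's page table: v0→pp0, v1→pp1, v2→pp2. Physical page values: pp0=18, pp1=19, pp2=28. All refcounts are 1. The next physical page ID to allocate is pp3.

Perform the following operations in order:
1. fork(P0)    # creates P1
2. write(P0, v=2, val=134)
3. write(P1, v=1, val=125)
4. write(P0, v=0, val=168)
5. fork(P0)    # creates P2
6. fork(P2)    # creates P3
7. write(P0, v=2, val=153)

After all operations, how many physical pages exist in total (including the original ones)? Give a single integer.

Op 1: fork(P0) -> P1. 3 ppages; refcounts: pp0:2 pp1:2 pp2:2
Op 2: write(P0, v2, 134). refcount(pp2)=2>1 -> COPY to pp3. 4 ppages; refcounts: pp0:2 pp1:2 pp2:1 pp3:1
Op 3: write(P1, v1, 125). refcount(pp1)=2>1 -> COPY to pp4. 5 ppages; refcounts: pp0:2 pp1:1 pp2:1 pp3:1 pp4:1
Op 4: write(P0, v0, 168). refcount(pp0)=2>1 -> COPY to pp5. 6 ppages; refcounts: pp0:1 pp1:1 pp2:1 pp3:1 pp4:1 pp5:1
Op 5: fork(P0) -> P2. 6 ppages; refcounts: pp0:1 pp1:2 pp2:1 pp3:2 pp4:1 pp5:2
Op 6: fork(P2) -> P3. 6 ppages; refcounts: pp0:1 pp1:3 pp2:1 pp3:3 pp4:1 pp5:3
Op 7: write(P0, v2, 153). refcount(pp3)=3>1 -> COPY to pp6. 7 ppages; refcounts: pp0:1 pp1:3 pp2:1 pp3:2 pp4:1 pp5:3 pp6:1

Answer: 7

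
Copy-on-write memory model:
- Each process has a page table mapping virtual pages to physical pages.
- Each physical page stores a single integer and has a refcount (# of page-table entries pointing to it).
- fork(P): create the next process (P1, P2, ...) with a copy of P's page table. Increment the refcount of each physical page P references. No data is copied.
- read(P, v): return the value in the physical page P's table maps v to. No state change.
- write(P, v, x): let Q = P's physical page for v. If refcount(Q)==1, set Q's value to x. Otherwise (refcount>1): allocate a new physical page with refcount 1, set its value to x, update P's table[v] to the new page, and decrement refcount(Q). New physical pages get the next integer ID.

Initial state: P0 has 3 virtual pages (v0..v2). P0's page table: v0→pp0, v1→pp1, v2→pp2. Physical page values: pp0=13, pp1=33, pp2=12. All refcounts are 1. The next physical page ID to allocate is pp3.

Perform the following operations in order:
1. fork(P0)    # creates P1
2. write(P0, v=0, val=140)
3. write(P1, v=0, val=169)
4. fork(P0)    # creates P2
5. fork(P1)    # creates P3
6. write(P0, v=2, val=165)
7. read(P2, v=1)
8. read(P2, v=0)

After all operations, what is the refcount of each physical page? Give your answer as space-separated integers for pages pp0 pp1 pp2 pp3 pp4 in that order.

Op 1: fork(P0) -> P1. 3 ppages; refcounts: pp0:2 pp1:2 pp2:2
Op 2: write(P0, v0, 140). refcount(pp0)=2>1 -> COPY to pp3. 4 ppages; refcounts: pp0:1 pp1:2 pp2:2 pp3:1
Op 3: write(P1, v0, 169). refcount(pp0)=1 -> write in place. 4 ppages; refcounts: pp0:1 pp1:2 pp2:2 pp3:1
Op 4: fork(P0) -> P2. 4 ppages; refcounts: pp0:1 pp1:3 pp2:3 pp3:2
Op 5: fork(P1) -> P3. 4 ppages; refcounts: pp0:2 pp1:4 pp2:4 pp3:2
Op 6: write(P0, v2, 165). refcount(pp2)=4>1 -> COPY to pp4. 5 ppages; refcounts: pp0:2 pp1:4 pp2:3 pp3:2 pp4:1
Op 7: read(P2, v1) -> 33. No state change.
Op 8: read(P2, v0) -> 140. No state change.

Answer: 2 4 3 2 1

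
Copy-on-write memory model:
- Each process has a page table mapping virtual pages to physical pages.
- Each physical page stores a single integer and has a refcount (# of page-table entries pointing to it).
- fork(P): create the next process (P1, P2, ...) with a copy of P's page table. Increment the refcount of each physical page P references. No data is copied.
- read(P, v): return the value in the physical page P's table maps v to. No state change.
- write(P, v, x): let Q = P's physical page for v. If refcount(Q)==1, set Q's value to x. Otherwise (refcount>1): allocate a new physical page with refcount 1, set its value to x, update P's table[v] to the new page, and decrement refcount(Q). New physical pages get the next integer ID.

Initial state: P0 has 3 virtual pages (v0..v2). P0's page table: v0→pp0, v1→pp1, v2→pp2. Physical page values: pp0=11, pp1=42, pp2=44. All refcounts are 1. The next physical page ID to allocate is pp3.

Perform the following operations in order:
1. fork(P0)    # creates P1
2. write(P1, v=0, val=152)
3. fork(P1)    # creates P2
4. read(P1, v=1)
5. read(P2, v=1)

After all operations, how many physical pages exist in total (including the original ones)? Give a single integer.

Answer: 4

Derivation:
Op 1: fork(P0) -> P1. 3 ppages; refcounts: pp0:2 pp1:2 pp2:2
Op 2: write(P1, v0, 152). refcount(pp0)=2>1 -> COPY to pp3. 4 ppages; refcounts: pp0:1 pp1:2 pp2:2 pp3:1
Op 3: fork(P1) -> P2. 4 ppages; refcounts: pp0:1 pp1:3 pp2:3 pp3:2
Op 4: read(P1, v1) -> 42. No state change.
Op 5: read(P2, v1) -> 42. No state change.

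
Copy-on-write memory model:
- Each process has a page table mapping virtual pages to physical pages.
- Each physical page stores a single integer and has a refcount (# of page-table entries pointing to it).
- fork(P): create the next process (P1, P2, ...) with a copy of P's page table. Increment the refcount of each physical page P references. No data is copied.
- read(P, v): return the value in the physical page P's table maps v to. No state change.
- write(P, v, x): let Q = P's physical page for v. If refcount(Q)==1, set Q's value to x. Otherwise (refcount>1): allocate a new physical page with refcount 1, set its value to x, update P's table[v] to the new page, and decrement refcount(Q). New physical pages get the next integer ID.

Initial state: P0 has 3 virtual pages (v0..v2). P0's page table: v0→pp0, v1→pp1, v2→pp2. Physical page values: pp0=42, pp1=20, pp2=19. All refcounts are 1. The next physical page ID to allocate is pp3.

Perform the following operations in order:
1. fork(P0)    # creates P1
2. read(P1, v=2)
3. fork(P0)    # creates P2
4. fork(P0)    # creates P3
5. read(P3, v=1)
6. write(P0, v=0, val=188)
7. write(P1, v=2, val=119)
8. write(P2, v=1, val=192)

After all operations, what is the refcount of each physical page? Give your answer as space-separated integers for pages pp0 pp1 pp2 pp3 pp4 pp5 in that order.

Op 1: fork(P0) -> P1. 3 ppages; refcounts: pp0:2 pp1:2 pp2:2
Op 2: read(P1, v2) -> 19. No state change.
Op 3: fork(P0) -> P2. 3 ppages; refcounts: pp0:3 pp1:3 pp2:3
Op 4: fork(P0) -> P3. 3 ppages; refcounts: pp0:4 pp1:4 pp2:4
Op 5: read(P3, v1) -> 20. No state change.
Op 6: write(P0, v0, 188). refcount(pp0)=4>1 -> COPY to pp3. 4 ppages; refcounts: pp0:3 pp1:4 pp2:4 pp3:1
Op 7: write(P1, v2, 119). refcount(pp2)=4>1 -> COPY to pp4. 5 ppages; refcounts: pp0:3 pp1:4 pp2:3 pp3:1 pp4:1
Op 8: write(P2, v1, 192). refcount(pp1)=4>1 -> COPY to pp5. 6 ppages; refcounts: pp0:3 pp1:3 pp2:3 pp3:1 pp4:1 pp5:1

Answer: 3 3 3 1 1 1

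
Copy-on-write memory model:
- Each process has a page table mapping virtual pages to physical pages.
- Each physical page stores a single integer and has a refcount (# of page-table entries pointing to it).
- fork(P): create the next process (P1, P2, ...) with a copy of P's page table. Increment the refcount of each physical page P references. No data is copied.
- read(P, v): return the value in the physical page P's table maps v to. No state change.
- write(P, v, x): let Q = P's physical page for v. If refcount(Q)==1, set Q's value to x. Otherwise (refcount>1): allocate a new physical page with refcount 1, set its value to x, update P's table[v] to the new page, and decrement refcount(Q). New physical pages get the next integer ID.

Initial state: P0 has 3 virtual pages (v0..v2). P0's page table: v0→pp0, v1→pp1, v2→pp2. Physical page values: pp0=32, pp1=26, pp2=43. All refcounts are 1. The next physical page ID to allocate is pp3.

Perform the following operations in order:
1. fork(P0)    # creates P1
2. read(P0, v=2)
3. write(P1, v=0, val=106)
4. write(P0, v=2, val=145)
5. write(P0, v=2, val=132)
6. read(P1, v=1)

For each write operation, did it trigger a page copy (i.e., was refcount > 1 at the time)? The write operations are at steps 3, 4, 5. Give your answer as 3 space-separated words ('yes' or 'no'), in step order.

Op 1: fork(P0) -> P1. 3 ppages; refcounts: pp0:2 pp1:2 pp2:2
Op 2: read(P0, v2) -> 43. No state change.
Op 3: write(P1, v0, 106). refcount(pp0)=2>1 -> COPY to pp3. 4 ppages; refcounts: pp0:1 pp1:2 pp2:2 pp3:1
Op 4: write(P0, v2, 145). refcount(pp2)=2>1 -> COPY to pp4. 5 ppages; refcounts: pp0:1 pp1:2 pp2:1 pp3:1 pp4:1
Op 5: write(P0, v2, 132). refcount(pp4)=1 -> write in place. 5 ppages; refcounts: pp0:1 pp1:2 pp2:1 pp3:1 pp4:1
Op 6: read(P1, v1) -> 26. No state change.

yes yes no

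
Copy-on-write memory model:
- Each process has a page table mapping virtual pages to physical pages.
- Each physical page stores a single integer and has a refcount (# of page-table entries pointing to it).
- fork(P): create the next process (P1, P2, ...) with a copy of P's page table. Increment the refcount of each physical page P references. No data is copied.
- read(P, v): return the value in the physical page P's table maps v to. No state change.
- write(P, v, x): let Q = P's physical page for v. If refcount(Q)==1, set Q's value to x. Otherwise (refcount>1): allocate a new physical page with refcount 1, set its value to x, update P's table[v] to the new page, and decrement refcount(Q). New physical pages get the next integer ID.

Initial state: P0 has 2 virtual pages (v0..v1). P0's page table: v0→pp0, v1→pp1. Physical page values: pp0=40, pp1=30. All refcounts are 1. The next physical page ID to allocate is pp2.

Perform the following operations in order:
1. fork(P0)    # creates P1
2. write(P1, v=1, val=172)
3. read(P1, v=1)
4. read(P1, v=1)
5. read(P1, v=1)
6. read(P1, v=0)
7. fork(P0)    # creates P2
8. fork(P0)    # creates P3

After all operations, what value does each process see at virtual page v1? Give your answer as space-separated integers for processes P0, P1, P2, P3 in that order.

Answer: 30 172 30 30

Derivation:
Op 1: fork(P0) -> P1. 2 ppages; refcounts: pp0:2 pp1:2
Op 2: write(P1, v1, 172). refcount(pp1)=2>1 -> COPY to pp2. 3 ppages; refcounts: pp0:2 pp1:1 pp2:1
Op 3: read(P1, v1) -> 172. No state change.
Op 4: read(P1, v1) -> 172. No state change.
Op 5: read(P1, v1) -> 172. No state change.
Op 6: read(P1, v0) -> 40. No state change.
Op 7: fork(P0) -> P2. 3 ppages; refcounts: pp0:3 pp1:2 pp2:1
Op 8: fork(P0) -> P3. 3 ppages; refcounts: pp0:4 pp1:3 pp2:1
P0: v1 -> pp1 = 30
P1: v1 -> pp2 = 172
P2: v1 -> pp1 = 30
P3: v1 -> pp1 = 30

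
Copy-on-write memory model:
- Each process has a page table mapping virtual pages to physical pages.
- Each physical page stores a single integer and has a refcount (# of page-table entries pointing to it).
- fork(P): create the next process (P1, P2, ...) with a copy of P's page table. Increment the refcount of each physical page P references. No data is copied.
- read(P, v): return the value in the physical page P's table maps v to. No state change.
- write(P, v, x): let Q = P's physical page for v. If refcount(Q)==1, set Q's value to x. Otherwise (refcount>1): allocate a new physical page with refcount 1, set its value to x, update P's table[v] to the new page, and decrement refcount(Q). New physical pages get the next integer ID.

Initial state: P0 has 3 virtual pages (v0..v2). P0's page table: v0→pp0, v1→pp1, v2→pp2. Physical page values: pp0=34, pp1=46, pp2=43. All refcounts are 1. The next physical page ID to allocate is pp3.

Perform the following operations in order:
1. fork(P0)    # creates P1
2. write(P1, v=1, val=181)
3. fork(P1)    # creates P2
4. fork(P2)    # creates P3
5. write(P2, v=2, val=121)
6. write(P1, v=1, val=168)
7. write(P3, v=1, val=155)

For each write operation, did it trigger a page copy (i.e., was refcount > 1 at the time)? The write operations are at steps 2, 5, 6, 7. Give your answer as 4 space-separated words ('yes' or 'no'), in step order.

Op 1: fork(P0) -> P1. 3 ppages; refcounts: pp0:2 pp1:2 pp2:2
Op 2: write(P1, v1, 181). refcount(pp1)=2>1 -> COPY to pp3. 4 ppages; refcounts: pp0:2 pp1:1 pp2:2 pp3:1
Op 3: fork(P1) -> P2. 4 ppages; refcounts: pp0:3 pp1:1 pp2:3 pp3:2
Op 4: fork(P2) -> P3. 4 ppages; refcounts: pp0:4 pp1:1 pp2:4 pp3:3
Op 5: write(P2, v2, 121). refcount(pp2)=4>1 -> COPY to pp4. 5 ppages; refcounts: pp0:4 pp1:1 pp2:3 pp3:3 pp4:1
Op 6: write(P1, v1, 168). refcount(pp3)=3>1 -> COPY to pp5. 6 ppages; refcounts: pp0:4 pp1:1 pp2:3 pp3:2 pp4:1 pp5:1
Op 7: write(P3, v1, 155). refcount(pp3)=2>1 -> COPY to pp6. 7 ppages; refcounts: pp0:4 pp1:1 pp2:3 pp3:1 pp4:1 pp5:1 pp6:1

yes yes yes yes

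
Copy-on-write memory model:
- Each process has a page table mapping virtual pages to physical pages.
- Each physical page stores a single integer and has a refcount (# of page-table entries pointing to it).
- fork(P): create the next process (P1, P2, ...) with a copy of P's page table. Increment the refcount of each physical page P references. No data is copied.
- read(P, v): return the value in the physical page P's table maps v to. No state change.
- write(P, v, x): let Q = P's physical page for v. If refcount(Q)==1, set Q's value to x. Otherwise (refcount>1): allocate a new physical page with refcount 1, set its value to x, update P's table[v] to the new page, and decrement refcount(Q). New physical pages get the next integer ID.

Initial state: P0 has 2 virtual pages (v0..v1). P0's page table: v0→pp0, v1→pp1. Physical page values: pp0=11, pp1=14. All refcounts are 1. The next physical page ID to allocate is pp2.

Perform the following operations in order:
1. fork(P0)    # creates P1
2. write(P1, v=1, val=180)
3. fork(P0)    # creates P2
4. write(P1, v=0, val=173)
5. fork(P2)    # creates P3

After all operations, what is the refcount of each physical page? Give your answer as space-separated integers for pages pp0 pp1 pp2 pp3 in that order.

Op 1: fork(P0) -> P1. 2 ppages; refcounts: pp0:2 pp1:2
Op 2: write(P1, v1, 180). refcount(pp1)=2>1 -> COPY to pp2. 3 ppages; refcounts: pp0:2 pp1:1 pp2:1
Op 3: fork(P0) -> P2. 3 ppages; refcounts: pp0:3 pp1:2 pp2:1
Op 4: write(P1, v0, 173). refcount(pp0)=3>1 -> COPY to pp3. 4 ppages; refcounts: pp0:2 pp1:2 pp2:1 pp3:1
Op 5: fork(P2) -> P3. 4 ppages; refcounts: pp0:3 pp1:3 pp2:1 pp3:1

Answer: 3 3 1 1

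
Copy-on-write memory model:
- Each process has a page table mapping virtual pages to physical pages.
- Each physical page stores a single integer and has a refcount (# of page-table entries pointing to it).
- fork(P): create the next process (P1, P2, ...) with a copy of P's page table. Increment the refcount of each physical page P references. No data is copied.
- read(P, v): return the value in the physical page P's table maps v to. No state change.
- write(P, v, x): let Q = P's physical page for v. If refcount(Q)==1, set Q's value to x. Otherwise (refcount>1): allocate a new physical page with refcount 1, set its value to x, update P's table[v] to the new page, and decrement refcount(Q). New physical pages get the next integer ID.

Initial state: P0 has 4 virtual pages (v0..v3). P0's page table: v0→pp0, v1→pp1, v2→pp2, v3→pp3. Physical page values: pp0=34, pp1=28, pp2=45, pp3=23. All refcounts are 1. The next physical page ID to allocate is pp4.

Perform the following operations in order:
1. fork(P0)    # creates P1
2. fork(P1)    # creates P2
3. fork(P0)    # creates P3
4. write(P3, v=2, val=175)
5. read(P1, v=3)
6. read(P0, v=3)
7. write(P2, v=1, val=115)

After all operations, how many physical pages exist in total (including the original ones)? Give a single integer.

Op 1: fork(P0) -> P1. 4 ppages; refcounts: pp0:2 pp1:2 pp2:2 pp3:2
Op 2: fork(P1) -> P2. 4 ppages; refcounts: pp0:3 pp1:3 pp2:3 pp3:3
Op 3: fork(P0) -> P3. 4 ppages; refcounts: pp0:4 pp1:4 pp2:4 pp3:4
Op 4: write(P3, v2, 175). refcount(pp2)=4>1 -> COPY to pp4. 5 ppages; refcounts: pp0:4 pp1:4 pp2:3 pp3:4 pp4:1
Op 5: read(P1, v3) -> 23. No state change.
Op 6: read(P0, v3) -> 23. No state change.
Op 7: write(P2, v1, 115). refcount(pp1)=4>1 -> COPY to pp5. 6 ppages; refcounts: pp0:4 pp1:3 pp2:3 pp3:4 pp4:1 pp5:1

Answer: 6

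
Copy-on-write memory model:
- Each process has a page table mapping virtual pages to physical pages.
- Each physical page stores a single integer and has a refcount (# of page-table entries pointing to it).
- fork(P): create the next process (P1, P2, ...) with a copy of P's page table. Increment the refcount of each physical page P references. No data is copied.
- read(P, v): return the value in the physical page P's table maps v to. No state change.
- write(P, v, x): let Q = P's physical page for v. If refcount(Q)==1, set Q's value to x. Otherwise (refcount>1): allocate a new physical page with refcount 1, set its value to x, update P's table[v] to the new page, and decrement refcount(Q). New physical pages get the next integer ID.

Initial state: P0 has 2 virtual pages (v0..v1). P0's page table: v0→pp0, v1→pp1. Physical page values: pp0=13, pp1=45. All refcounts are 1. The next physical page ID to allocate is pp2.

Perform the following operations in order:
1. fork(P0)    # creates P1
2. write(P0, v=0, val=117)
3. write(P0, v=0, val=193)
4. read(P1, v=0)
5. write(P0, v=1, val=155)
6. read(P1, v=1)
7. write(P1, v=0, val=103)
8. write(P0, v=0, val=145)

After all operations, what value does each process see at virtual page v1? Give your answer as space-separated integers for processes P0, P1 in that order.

Answer: 155 45

Derivation:
Op 1: fork(P0) -> P1. 2 ppages; refcounts: pp0:2 pp1:2
Op 2: write(P0, v0, 117). refcount(pp0)=2>1 -> COPY to pp2. 3 ppages; refcounts: pp0:1 pp1:2 pp2:1
Op 3: write(P0, v0, 193). refcount(pp2)=1 -> write in place. 3 ppages; refcounts: pp0:1 pp1:2 pp2:1
Op 4: read(P1, v0) -> 13. No state change.
Op 5: write(P0, v1, 155). refcount(pp1)=2>1 -> COPY to pp3. 4 ppages; refcounts: pp0:1 pp1:1 pp2:1 pp3:1
Op 6: read(P1, v1) -> 45. No state change.
Op 7: write(P1, v0, 103). refcount(pp0)=1 -> write in place. 4 ppages; refcounts: pp0:1 pp1:1 pp2:1 pp3:1
Op 8: write(P0, v0, 145). refcount(pp2)=1 -> write in place. 4 ppages; refcounts: pp0:1 pp1:1 pp2:1 pp3:1
P0: v1 -> pp3 = 155
P1: v1 -> pp1 = 45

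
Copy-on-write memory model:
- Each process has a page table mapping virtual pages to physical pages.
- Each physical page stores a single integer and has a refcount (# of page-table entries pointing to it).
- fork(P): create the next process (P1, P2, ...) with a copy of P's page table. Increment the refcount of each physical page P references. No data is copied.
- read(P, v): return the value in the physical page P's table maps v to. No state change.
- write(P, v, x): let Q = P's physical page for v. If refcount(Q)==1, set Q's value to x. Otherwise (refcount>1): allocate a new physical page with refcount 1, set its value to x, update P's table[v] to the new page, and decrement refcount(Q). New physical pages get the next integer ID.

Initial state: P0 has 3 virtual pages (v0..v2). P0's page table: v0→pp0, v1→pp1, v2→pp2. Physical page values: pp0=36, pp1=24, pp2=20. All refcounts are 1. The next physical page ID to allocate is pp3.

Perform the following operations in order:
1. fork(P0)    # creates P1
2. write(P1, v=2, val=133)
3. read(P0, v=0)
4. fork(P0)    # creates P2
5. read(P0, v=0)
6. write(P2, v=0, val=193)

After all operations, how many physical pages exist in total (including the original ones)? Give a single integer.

Op 1: fork(P0) -> P1. 3 ppages; refcounts: pp0:2 pp1:2 pp2:2
Op 2: write(P1, v2, 133). refcount(pp2)=2>1 -> COPY to pp3. 4 ppages; refcounts: pp0:2 pp1:2 pp2:1 pp3:1
Op 3: read(P0, v0) -> 36. No state change.
Op 4: fork(P0) -> P2. 4 ppages; refcounts: pp0:3 pp1:3 pp2:2 pp3:1
Op 5: read(P0, v0) -> 36. No state change.
Op 6: write(P2, v0, 193). refcount(pp0)=3>1 -> COPY to pp4. 5 ppages; refcounts: pp0:2 pp1:3 pp2:2 pp3:1 pp4:1

Answer: 5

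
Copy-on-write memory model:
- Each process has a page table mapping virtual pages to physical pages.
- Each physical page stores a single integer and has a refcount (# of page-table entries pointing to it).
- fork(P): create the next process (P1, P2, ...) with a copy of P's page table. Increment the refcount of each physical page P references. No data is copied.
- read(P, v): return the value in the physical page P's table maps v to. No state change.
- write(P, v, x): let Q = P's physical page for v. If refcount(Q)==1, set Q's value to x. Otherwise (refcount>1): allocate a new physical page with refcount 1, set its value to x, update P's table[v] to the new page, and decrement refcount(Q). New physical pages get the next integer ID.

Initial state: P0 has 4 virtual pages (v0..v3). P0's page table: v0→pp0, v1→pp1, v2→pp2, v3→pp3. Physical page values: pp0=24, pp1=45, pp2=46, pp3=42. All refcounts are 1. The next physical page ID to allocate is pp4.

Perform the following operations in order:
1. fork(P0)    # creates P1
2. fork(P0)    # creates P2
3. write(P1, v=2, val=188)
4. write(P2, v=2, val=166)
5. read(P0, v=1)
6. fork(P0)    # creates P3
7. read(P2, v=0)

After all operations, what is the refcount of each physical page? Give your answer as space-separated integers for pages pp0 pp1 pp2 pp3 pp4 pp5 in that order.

Op 1: fork(P0) -> P1. 4 ppages; refcounts: pp0:2 pp1:2 pp2:2 pp3:2
Op 2: fork(P0) -> P2. 4 ppages; refcounts: pp0:3 pp1:3 pp2:3 pp3:3
Op 3: write(P1, v2, 188). refcount(pp2)=3>1 -> COPY to pp4. 5 ppages; refcounts: pp0:3 pp1:3 pp2:2 pp3:3 pp4:1
Op 4: write(P2, v2, 166). refcount(pp2)=2>1 -> COPY to pp5. 6 ppages; refcounts: pp0:3 pp1:3 pp2:1 pp3:3 pp4:1 pp5:1
Op 5: read(P0, v1) -> 45. No state change.
Op 6: fork(P0) -> P3. 6 ppages; refcounts: pp0:4 pp1:4 pp2:2 pp3:4 pp4:1 pp5:1
Op 7: read(P2, v0) -> 24. No state change.

Answer: 4 4 2 4 1 1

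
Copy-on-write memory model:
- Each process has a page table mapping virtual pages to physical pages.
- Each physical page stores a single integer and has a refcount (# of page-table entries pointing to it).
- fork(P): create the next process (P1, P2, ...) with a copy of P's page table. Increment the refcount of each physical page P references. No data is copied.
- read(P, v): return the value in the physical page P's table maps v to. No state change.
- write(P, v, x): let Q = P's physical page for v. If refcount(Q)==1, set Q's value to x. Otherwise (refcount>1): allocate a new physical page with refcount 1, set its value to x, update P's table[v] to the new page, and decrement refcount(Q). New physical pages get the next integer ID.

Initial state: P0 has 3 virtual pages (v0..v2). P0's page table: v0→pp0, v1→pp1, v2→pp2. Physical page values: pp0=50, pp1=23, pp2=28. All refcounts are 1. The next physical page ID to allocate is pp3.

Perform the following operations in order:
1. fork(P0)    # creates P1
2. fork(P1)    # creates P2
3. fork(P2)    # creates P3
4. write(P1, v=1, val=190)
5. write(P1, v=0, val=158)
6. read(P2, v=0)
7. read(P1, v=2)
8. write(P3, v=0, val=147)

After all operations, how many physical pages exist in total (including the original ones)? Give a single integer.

Op 1: fork(P0) -> P1. 3 ppages; refcounts: pp0:2 pp1:2 pp2:2
Op 2: fork(P1) -> P2. 3 ppages; refcounts: pp0:3 pp1:3 pp2:3
Op 3: fork(P2) -> P3. 3 ppages; refcounts: pp0:4 pp1:4 pp2:4
Op 4: write(P1, v1, 190). refcount(pp1)=4>1 -> COPY to pp3. 4 ppages; refcounts: pp0:4 pp1:3 pp2:4 pp3:1
Op 5: write(P1, v0, 158). refcount(pp0)=4>1 -> COPY to pp4. 5 ppages; refcounts: pp0:3 pp1:3 pp2:4 pp3:1 pp4:1
Op 6: read(P2, v0) -> 50. No state change.
Op 7: read(P1, v2) -> 28. No state change.
Op 8: write(P3, v0, 147). refcount(pp0)=3>1 -> COPY to pp5. 6 ppages; refcounts: pp0:2 pp1:3 pp2:4 pp3:1 pp4:1 pp5:1

Answer: 6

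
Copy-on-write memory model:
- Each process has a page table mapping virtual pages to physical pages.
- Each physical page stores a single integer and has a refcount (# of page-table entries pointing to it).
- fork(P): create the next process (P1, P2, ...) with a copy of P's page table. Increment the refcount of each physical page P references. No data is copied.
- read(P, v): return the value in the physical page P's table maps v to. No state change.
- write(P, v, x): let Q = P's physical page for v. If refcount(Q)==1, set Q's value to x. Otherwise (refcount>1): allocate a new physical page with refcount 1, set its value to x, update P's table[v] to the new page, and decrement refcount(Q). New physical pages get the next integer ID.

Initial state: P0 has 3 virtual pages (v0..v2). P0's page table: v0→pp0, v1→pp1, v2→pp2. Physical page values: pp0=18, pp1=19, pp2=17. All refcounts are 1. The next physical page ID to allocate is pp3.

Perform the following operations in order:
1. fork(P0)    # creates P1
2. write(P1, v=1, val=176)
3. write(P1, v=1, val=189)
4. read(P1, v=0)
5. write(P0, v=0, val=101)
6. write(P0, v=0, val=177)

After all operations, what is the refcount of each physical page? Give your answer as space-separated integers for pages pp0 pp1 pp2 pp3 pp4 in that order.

Answer: 1 1 2 1 1

Derivation:
Op 1: fork(P0) -> P1. 3 ppages; refcounts: pp0:2 pp1:2 pp2:2
Op 2: write(P1, v1, 176). refcount(pp1)=2>1 -> COPY to pp3. 4 ppages; refcounts: pp0:2 pp1:1 pp2:2 pp3:1
Op 3: write(P1, v1, 189). refcount(pp3)=1 -> write in place. 4 ppages; refcounts: pp0:2 pp1:1 pp2:2 pp3:1
Op 4: read(P1, v0) -> 18. No state change.
Op 5: write(P0, v0, 101). refcount(pp0)=2>1 -> COPY to pp4. 5 ppages; refcounts: pp0:1 pp1:1 pp2:2 pp3:1 pp4:1
Op 6: write(P0, v0, 177). refcount(pp4)=1 -> write in place. 5 ppages; refcounts: pp0:1 pp1:1 pp2:2 pp3:1 pp4:1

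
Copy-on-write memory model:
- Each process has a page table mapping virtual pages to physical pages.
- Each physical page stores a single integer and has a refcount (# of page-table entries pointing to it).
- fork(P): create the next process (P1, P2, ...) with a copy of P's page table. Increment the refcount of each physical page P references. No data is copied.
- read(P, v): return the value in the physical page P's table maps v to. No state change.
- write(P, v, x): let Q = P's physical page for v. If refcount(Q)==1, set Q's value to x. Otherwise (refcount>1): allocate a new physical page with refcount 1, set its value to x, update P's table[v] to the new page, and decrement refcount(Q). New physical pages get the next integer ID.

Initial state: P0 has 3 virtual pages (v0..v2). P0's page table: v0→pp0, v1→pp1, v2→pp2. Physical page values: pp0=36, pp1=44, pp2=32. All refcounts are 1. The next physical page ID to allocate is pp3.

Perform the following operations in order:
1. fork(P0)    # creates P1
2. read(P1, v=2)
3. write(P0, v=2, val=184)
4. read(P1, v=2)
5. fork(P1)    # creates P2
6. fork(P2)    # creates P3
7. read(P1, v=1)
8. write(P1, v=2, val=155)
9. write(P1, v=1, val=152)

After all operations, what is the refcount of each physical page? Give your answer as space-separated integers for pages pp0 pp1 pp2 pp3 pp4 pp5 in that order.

Op 1: fork(P0) -> P1. 3 ppages; refcounts: pp0:2 pp1:2 pp2:2
Op 2: read(P1, v2) -> 32. No state change.
Op 3: write(P0, v2, 184). refcount(pp2)=2>1 -> COPY to pp3. 4 ppages; refcounts: pp0:2 pp1:2 pp2:1 pp3:1
Op 4: read(P1, v2) -> 32. No state change.
Op 5: fork(P1) -> P2. 4 ppages; refcounts: pp0:3 pp1:3 pp2:2 pp3:1
Op 6: fork(P2) -> P3. 4 ppages; refcounts: pp0:4 pp1:4 pp2:3 pp3:1
Op 7: read(P1, v1) -> 44. No state change.
Op 8: write(P1, v2, 155). refcount(pp2)=3>1 -> COPY to pp4. 5 ppages; refcounts: pp0:4 pp1:4 pp2:2 pp3:1 pp4:1
Op 9: write(P1, v1, 152). refcount(pp1)=4>1 -> COPY to pp5. 6 ppages; refcounts: pp0:4 pp1:3 pp2:2 pp3:1 pp4:1 pp5:1

Answer: 4 3 2 1 1 1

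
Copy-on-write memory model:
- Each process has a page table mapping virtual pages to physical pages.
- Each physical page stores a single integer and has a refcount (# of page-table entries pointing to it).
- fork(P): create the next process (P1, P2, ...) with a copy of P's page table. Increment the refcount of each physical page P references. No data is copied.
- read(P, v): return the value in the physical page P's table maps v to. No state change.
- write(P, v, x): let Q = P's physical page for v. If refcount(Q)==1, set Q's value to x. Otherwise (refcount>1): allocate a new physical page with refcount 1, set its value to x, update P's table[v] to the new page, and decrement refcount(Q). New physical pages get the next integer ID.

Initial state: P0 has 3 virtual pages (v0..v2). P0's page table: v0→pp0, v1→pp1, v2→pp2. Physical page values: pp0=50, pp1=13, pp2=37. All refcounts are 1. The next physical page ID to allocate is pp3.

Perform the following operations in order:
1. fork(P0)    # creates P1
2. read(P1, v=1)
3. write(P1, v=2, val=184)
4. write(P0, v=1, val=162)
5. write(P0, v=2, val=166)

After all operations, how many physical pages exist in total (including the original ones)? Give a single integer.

Op 1: fork(P0) -> P1. 3 ppages; refcounts: pp0:2 pp1:2 pp2:2
Op 2: read(P1, v1) -> 13. No state change.
Op 3: write(P1, v2, 184). refcount(pp2)=2>1 -> COPY to pp3. 4 ppages; refcounts: pp0:2 pp1:2 pp2:1 pp3:1
Op 4: write(P0, v1, 162). refcount(pp1)=2>1 -> COPY to pp4. 5 ppages; refcounts: pp0:2 pp1:1 pp2:1 pp3:1 pp4:1
Op 5: write(P0, v2, 166). refcount(pp2)=1 -> write in place. 5 ppages; refcounts: pp0:2 pp1:1 pp2:1 pp3:1 pp4:1

Answer: 5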